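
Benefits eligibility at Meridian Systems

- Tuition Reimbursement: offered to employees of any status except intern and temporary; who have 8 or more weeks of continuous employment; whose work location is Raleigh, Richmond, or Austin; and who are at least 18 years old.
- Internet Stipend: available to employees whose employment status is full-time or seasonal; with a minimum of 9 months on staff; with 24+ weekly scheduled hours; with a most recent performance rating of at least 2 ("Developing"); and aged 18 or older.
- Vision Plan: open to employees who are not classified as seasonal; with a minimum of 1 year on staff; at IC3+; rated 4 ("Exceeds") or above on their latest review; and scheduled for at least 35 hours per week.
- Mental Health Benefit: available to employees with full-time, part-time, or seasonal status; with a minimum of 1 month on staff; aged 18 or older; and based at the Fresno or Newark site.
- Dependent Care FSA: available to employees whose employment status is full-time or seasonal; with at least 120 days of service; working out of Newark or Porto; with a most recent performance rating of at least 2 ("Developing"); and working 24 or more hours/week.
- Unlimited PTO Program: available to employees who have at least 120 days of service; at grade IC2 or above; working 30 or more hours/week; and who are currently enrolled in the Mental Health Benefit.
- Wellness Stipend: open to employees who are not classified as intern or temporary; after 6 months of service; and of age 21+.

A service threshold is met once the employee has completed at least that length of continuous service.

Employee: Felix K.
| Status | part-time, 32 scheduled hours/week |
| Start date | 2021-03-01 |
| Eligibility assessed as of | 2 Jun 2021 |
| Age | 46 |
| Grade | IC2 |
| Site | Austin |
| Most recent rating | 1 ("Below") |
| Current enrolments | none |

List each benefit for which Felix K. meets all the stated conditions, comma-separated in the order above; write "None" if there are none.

Service from 2021-03-01 to 2 Jun 2021: 93 days.
Tuition Reimbursement — status part-time ✓ (not excluded); service 93 days ≥ 8 weeks (≈56 days) ✓; site Austin ✓; age 46 ≥ 18 ✓ → eligible.
Internet Stipend — status part-time ✗ (requires full-time or seasonal) → not eligible.
Vision Plan — status part-time ✓ (not excluded); service 93 days < 1 year (≈365 days) ✗ → not eligible.
Mental Health Benefit — status part-time ✓; service 93 days ≥ 1 month (≈30 days) ✓; age 46 ≥ 18 ✓; site Austin ✗ (not Fresno or Newark) → not eligible.
Dependent Care FSA — status part-time ✗ (requires full-time or seasonal) → not eligible.
Unlimited PTO Program — service 93 days < 120 days ✗ → not eligible.
Wellness Stipend — status part-time ✓ (not excluded); service 93 days < 6 months (≈180 days) ✗ → not eligible.

Tuition Reimbursement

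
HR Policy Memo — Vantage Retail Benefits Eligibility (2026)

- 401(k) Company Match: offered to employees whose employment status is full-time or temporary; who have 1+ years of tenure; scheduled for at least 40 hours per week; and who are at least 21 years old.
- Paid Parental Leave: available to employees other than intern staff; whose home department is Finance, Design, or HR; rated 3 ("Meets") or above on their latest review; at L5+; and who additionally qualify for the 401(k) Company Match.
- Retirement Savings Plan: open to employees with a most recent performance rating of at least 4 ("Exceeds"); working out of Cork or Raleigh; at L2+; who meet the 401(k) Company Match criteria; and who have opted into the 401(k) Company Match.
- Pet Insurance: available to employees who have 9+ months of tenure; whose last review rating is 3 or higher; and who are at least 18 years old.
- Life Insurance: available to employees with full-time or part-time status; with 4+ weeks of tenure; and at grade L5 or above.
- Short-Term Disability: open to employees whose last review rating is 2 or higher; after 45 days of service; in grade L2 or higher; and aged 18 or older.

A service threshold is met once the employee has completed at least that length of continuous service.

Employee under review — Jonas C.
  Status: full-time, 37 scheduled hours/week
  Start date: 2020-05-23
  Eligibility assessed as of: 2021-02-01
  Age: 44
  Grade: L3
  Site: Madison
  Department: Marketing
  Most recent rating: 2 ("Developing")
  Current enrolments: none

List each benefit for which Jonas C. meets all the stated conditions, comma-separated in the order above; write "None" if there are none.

Short-Term Disability

Service from 2020-05-23 to 2021-02-01: 254 days.
401(k) Company Match — status full-time ✓; service 254 days < 1 year (≈365 days) ✗ → not eligible.
Paid Parental Leave — status full-time ✓ (not excluded); dept Marketing ✗ → not eligible.
Retirement Savings Plan — rating 2 < 4 ✗ → not eligible.
Pet Insurance — service 254 days < 9 months (≈270 days) ✗ → not eligible.
Life Insurance — status full-time ✓; service 254 days ≥ 4 weeks (≈28 days) ✓; grade L3 < L5 ✗ → not eligible.
Short-Term Disability — rating 2 ≥ 2 ✓; service 254 days ≥ 45 days ✓; grade L3 ≥ L2 ✓; age 44 ≥ 18 ✓ → eligible.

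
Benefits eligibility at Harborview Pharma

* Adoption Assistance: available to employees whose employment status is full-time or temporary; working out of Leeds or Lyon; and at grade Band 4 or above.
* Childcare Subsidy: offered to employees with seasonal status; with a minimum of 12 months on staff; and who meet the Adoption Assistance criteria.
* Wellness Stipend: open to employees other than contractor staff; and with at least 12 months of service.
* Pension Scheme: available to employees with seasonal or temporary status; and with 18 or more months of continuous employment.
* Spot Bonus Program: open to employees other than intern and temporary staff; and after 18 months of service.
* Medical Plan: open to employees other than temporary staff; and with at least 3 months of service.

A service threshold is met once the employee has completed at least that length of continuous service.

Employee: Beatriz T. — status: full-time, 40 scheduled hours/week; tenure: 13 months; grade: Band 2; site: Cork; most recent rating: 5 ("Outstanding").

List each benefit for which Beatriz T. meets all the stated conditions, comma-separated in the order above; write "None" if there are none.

Wellness Stipend, Medical Plan

Adoption Assistance — status full-time ✓; site Cork ✗ (not Leeds or Lyon) → not eligible.
Childcare Subsidy — status full-time ✗ (requires seasonal) → not eligible.
Wellness Stipend — status full-time ✓ (not excluded); service 13 months ≥ 12 months ✓ → eligible.
Pension Scheme — status full-time ✗ (requires seasonal or temporary) → not eligible.
Spot Bonus Program — status full-time ✓ (not excluded); service 13 months < 18 months ✗ → not eligible.
Medical Plan — status full-time ✓ (not excluded); service 13 months ≥ 3 months ✓ → eligible.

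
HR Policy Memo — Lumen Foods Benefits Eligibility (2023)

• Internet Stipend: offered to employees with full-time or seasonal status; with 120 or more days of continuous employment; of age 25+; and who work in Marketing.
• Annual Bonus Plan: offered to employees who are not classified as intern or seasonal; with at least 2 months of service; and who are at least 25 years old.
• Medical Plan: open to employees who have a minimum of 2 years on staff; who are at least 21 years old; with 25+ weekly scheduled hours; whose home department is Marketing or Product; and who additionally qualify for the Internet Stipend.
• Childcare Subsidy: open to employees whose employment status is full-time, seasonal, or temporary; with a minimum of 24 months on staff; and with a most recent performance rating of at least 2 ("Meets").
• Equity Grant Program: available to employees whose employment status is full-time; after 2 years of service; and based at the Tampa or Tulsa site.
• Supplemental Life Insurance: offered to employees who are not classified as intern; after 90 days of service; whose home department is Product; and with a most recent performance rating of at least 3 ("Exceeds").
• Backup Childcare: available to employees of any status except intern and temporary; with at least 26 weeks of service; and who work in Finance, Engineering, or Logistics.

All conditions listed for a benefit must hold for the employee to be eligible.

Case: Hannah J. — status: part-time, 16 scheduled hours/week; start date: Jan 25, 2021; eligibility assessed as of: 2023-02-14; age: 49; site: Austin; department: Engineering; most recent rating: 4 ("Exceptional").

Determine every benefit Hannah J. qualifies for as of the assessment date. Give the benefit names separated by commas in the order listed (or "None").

Annual Bonus Plan, Backup Childcare

Service from Jan 25, 2021 to 2023-02-14: 750 days.
Internet Stipend — status part-time ✗ (requires full-time or seasonal) → not eligible.
Annual Bonus Plan — status part-time ✓ (not excluded); service 750 days ≥ 2 months (≈60 days) ✓; age 49 ≥ 25 ✓ → eligible.
Medical Plan — service 750 days ≥ 2 years (≈730 days) ✓; age 49 ≥ 21 ✓; 16 hrs/wk < 25 ✗ → not eligible.
Childcare Subsidy — status part-time ✗ (requires full-time, seasonal, or temporary) → not eligible.
Equity Grant Program — status part-time ✗ (requires full-time) → not eligible.
Supplemental Life Insurance — status part-time ✓ (not excluded); service 750 days ≥ 90 days ✓; dept Engineering ✗ → not eligible.
Backup Childcare — status part-time ✓ (not excluded); service 750 days ≥ 26 weeks (≈182 days) ✓; dept Engineering ✓ → eligible.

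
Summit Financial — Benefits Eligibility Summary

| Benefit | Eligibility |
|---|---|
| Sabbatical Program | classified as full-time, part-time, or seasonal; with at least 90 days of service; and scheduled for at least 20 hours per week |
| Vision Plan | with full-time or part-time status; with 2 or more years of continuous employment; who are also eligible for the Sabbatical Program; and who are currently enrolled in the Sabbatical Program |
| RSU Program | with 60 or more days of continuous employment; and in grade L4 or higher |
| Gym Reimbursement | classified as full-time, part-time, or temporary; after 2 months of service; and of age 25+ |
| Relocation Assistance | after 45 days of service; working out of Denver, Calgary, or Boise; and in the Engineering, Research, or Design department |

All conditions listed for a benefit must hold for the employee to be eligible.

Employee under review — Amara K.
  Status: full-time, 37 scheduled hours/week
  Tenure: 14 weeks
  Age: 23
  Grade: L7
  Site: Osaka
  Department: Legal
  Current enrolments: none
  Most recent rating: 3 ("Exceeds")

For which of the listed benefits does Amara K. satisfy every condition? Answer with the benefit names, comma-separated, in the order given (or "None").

Sabbatical Program — status full-time ✓; service 14 weeks ≥ 90 days ✓; 37 hrs/wk ≥ 20 ✓ → eligible.
Vision Plan — status full-time ✓; service 14 weeks < 2 years (≈730 days) ✗ → not eligible.
RSU Program — service 14 weeks ≥ 60 days ✓; grade L7 ≥ L4 ✓ → eligible.
Gym Reimbursement — status full-time ✓; service 14 weeks ≥ 2 months (≈60 days) ✓; age 23 < 25 ✗ → not eligible.
Relocation Assistance — service 14 weeks ≥ 45 days ✓; site Osaka ✗ (not Denver, Calgary, or Boise) → not eligible.

Sabbatical Program, RSU Program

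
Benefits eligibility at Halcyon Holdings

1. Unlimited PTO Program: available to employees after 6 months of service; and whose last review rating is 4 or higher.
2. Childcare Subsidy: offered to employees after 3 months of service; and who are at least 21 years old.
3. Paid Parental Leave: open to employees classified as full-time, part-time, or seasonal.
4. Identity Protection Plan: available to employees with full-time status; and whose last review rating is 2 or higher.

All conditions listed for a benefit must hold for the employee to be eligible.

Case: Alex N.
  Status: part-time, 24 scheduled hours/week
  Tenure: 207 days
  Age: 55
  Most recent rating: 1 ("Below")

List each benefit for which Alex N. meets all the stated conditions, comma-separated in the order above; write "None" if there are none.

Childcare Subsidy, Paid Parental Leave

Unlimited PTO Program — service 207 days ≥ 6 months (≈180 days) ✓; rating 1 < 4 ✗ → not eligible.
Childcare Subsidy — service 207 days ≥ 3 months (≈90 days) ✓; age 55 ≥ 21 ✓ → eligible.
Paid Parental Leave — status part-time ✓ → eligible.
Identity Protection Plan — status part-time ✗ (requires full-time) → not eligible.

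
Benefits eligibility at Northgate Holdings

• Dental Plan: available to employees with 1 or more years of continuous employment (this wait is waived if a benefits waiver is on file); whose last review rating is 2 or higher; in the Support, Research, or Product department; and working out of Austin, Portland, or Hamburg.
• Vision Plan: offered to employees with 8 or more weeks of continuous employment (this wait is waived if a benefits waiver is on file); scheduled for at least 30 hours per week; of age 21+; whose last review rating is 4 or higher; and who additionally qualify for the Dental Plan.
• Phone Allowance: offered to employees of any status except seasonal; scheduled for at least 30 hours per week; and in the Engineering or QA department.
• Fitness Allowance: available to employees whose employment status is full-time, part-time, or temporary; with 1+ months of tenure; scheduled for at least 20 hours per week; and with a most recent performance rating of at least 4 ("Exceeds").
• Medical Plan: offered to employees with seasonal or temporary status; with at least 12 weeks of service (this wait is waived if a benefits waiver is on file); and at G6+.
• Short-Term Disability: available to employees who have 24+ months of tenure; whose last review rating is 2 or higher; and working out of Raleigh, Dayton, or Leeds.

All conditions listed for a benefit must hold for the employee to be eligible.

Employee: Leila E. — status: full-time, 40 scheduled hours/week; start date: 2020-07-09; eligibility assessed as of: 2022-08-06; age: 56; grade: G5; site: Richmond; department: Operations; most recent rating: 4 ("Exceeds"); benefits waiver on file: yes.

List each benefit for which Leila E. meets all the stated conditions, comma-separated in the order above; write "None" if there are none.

Service from 2020-07-09 to 2022-08-06: 758 days.
Dental Plan — benefits waiver on file ✓; rating 4 ≥ 2 ✓; dept Operations ✗ → not eligible.
Vision Plan — benefits waiver on file ✓; 40 hrs/wk ≥ 30 ✓; age 56 ≥ 21 ✓; rating 4 ≥ 4 ✓; not eligible for Dental Plan ✗ → not eligible.
Phone Allowance — status full-time ✓ (not excluded); 40 hrs/wk ≥ 30 ✓; dept Operations ✗ → not eligible.
Fitness Allowance — status full-time ✓; service 758 days ≥ 1 month (≈30 days) ✓; 40 hrs/wk ≥ 20 ✓; rating 4 ≥ 4 ✓ → eligible.
Medical Plan — status full-time ✗ (requires seasonal or temporary) → not eligible.
Short-Term Disability — service 758 days ≥ 24 months (≈720 days) ✓; rating 4 ≥ 2 ✓; site Richmond ✗ (not Raleigh, Dayton, or Leeds) → not eligible.

Fitness Allowance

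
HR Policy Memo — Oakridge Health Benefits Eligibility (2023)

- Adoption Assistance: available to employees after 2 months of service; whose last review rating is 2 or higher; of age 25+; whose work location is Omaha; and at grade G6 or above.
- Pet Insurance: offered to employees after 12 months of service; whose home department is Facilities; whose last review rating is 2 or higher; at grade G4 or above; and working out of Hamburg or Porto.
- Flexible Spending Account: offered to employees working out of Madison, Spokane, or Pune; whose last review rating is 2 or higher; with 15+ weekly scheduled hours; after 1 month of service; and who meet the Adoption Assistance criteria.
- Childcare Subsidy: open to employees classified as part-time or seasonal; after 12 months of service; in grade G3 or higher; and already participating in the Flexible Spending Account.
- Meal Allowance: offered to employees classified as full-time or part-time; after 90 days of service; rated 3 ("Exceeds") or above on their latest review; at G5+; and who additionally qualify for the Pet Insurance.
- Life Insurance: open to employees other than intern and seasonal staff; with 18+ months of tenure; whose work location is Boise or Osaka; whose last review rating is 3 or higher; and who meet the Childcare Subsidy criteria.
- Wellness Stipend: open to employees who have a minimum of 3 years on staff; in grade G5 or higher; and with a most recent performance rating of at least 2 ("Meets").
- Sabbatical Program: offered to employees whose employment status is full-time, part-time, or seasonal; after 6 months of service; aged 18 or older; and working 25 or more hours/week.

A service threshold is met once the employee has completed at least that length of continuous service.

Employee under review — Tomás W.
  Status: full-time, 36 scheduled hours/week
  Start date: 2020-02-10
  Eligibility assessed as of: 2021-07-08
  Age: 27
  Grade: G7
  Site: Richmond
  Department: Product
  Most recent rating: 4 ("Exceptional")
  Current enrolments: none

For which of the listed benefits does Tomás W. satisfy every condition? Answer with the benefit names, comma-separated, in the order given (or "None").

Service from 2020-02-10 to 2021-07-08: 514 days.
Adoption Assistance — service 514 days ≥ 2 months (≈60 days) ✓; rating 4 ≥ 2 ✓; age 27 ≥ 25 ✓; site Richmond ✗ (not Omaha) → not eligible.
Pet Insurance — service 514 days ≥ 12 months (≈360 days) ✓; dept Product ✗ → not eligible.
Flexible Spending Account — site Richmond ✗ (not Madison, Spokane, or Pune) → not eligible.
Childcare Subsidy — status full-time ✗ (requires part-time or seasonal) → not eligible.
Meal Allowance — status full-time ✓; service 514 days ≥ 90 days ✓; rating 4 ≥ 3 ✓; grade G7 ≥ G5 ✓; not eligible for Pet Insurance ✗ → not eligible.
Life Insurance — status full-time ✓ (not excluded); service 514 days < 18 months (≈540 days) ✗ → not eligible.
Wellness Stipend — service 514 days < 3 years (≈1095 days) ✗ → not eligible.
Sabbatical Program — status full-time ✓; service 514 days ≥ 6 months (≈180 days) ✓; age 27 ≥ 18 ✓; 36 hrs/wk ≥ 25 ✓ → eligible.

Sabbatical Program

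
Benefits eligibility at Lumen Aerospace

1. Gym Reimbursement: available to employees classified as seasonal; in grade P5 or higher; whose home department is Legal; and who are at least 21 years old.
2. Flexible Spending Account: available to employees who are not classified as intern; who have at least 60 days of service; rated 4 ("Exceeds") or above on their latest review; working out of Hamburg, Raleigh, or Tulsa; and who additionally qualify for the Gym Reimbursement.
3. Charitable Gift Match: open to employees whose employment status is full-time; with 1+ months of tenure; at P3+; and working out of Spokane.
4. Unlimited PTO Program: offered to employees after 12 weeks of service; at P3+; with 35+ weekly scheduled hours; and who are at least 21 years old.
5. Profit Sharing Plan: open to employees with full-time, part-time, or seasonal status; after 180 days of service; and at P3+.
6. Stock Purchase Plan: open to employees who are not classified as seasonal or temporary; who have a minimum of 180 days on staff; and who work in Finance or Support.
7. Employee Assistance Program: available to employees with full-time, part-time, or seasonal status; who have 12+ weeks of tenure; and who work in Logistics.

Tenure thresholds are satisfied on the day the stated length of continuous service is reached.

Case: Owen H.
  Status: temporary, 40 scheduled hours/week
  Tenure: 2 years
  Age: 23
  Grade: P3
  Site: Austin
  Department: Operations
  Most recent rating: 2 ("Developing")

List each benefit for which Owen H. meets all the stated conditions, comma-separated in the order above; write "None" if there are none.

Unlimited PTO Program

Gym Reimbursement — status temporary ✗ (requires seasonal) → not eligible.
Flexible Spending Account — status temporary ✓ (not excluded); service 2 years ≥ 60 days ✓; rating 2 < 4 ✗ → not eligible.
Charitable Gift Match — status temporary ✗ (requires full-time) → not eligible.
Unlimited PTO Program — service 2 years ≥ 12 weeks (≈84 days) ✓; grade P3 ≥ P3 ✓; 40 hrs/wk ≥ 35 ✓; age 23 ≥ 21 ✓ → eligible.
Profit Sharing Plan — status temporary ✗ (requires full-time, part-time, or seasonal) → not eligible.
Stock Purchase Plan — status temporary ✗ (excluded) → not eligible.
Employee Assistance Program — status temporary ✗ (requires full-time, part-time, or seasonal) → not eligible.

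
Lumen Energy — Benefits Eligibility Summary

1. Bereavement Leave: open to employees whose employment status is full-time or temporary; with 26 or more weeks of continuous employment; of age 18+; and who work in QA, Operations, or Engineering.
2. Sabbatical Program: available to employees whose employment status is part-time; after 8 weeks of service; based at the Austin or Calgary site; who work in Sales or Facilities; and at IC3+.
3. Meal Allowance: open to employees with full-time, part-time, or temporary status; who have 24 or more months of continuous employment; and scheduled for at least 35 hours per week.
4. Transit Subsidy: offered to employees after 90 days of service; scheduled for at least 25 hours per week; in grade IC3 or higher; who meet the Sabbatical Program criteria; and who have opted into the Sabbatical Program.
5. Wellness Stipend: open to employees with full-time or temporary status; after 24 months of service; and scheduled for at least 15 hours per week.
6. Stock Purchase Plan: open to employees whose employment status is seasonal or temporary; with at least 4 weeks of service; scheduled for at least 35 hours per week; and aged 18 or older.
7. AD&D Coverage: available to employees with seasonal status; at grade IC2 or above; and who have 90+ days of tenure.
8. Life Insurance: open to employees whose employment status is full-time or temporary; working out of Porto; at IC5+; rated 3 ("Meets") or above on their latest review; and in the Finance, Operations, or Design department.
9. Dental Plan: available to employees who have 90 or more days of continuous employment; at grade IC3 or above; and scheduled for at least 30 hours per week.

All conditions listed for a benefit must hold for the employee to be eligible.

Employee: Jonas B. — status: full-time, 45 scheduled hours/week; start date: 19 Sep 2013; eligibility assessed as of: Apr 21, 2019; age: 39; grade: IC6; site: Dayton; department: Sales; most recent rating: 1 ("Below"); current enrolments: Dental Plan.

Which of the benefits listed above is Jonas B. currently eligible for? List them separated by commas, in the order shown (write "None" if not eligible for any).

Meal Allowance, Wellness Stipend, Dental Plan

Service from 19 Sep 2013 to Apr 21, 2019: 2040 days.
Bereavement Leave — status full-time ✓; service 2040 days ≥ 26 weeks (≈182 days) ✓; age 39 ≥ 18 ✓; dept Sales ✗ → not eligible.
Sabbatical Program — status full-time ✗ (requires part-time) → not eligible.
Meal Allowance — status full-time ✓; service 2040 days ≥ 24 months (≈720 days) ✓; 45 hrs/wk ≥ 35 ✓ → eligible.
Transit Subsidy — service 2040 days ≥ 90 days ✓; 45 hrs/wk ≥ 25 ✓; grade IC6 ≥ IC3 ✓; not eligible for Sabbatical Program ✗ → not eligible.
Wellness Stipend — status full-time ✓; service 2040 days ≥ 24 months (≈720 days) ✓; 45 hrs/wk ≥ 15 ✓ → eligible.
Stock Purchase Plan — status full-time ✗ (requires seasonal or temporary) → not eligible.
AD&D Coverage — status full-time ✗ (requires seasonal) → not eligible.
Life Insurance — status full-time ✓; site Dayton ✗ (not Porto) → not eligible.
Dental Plan — service 2040 days ≥ 90 days ✓; grade IC6 ≥ IC3 ✓; 45 hrs/wk ≥ 30 ✓ → eligible.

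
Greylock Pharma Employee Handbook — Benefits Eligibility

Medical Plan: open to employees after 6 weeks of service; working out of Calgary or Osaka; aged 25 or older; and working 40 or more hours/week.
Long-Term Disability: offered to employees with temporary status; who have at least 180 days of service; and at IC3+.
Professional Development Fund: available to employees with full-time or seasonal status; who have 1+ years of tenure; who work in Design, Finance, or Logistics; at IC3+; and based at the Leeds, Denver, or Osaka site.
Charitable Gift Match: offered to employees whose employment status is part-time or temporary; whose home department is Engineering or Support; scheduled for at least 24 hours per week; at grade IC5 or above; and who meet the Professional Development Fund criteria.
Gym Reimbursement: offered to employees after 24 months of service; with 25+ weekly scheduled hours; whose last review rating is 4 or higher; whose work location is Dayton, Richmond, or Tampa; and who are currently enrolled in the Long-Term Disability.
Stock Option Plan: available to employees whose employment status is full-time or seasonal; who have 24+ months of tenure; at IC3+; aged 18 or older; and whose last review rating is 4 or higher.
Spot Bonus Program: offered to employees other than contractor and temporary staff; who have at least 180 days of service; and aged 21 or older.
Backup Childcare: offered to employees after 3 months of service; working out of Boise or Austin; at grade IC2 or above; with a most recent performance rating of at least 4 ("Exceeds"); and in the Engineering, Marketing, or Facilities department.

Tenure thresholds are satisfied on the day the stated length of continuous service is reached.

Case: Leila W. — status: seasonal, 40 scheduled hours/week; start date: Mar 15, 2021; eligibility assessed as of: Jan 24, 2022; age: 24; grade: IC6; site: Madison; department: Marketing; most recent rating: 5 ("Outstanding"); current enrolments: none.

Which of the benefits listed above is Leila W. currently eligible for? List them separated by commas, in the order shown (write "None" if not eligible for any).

Spot Bonus Program

Service from Mar 15, 2021 to Jan 24, 2022: 315 days.
Medical Plan — service 315 days ≥ 6 weeks (≈42 days) ✓; site Madison ✗ (not Calgary or Osaka) → not eligible.
Long-Term Disability — status seasonal ✗ (requires temporary) → not eligible.
Professional Development Fund — status seasonal ✓; service 315 days < 1 year (≈365 days) ✗ → not eligible.
Charitable Gift Match — status seasonal ✗ (requires part-time or temporary) → not eligible.
Gym Reimbursement — service 315 days < 24 months (≈720 days) ✗ → not eligible.
Stock Option Plan — status seasonal ✓; service 315 days < 24 months (≈720 days) ✗ → not eligible.
Spot Bonus Program — status seasonal ✓ (not excluded); service 315 days ≥ 180 days ✓; age 24 ≥ 21 ✓ → eligible.
Backup Childcare — service 315 days ≥ 3 months (≈90 days) ✓; site Madison ✗ (not Boise or Austin) → not eligible.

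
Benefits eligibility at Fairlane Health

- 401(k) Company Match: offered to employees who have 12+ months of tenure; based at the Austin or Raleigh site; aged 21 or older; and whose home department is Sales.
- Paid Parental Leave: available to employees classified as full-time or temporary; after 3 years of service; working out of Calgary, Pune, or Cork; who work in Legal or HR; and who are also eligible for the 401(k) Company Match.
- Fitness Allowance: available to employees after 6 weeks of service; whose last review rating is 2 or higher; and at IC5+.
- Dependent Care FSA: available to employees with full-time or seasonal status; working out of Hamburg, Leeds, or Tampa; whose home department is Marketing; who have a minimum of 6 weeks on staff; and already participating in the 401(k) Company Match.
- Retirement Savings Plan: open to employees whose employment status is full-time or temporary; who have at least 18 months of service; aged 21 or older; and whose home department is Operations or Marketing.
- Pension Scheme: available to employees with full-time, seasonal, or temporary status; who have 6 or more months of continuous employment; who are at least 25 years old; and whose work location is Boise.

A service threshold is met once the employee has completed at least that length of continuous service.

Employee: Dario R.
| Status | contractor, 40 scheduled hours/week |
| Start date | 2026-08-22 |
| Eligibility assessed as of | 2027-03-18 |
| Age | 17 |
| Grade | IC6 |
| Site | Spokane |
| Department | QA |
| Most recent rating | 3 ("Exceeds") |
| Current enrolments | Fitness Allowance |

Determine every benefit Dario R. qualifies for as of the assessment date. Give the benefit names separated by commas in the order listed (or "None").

Fitness Allowance

Service from 2026-08-22 to 2027-03-18: 208 days.
401(k) Company Match — service 208 days < 12 months (≈360 days) ✗ → not eligible.
Paid Parental Leave — status contractor ✗ (requires full-time or temporary) → not eligible.
Fitness Allowance — service 208 days ≥ 6 weeks (≈42 days) ✓; rating 3 ≥ 2 ✓; grade IC6 ≥ IC5 ✓ → eligible.
Dependent Care FSA — status contractor ✗ (requires full-time or seasonal) → not eligible.
Retirement Savings Plan — status contractor ✗ (requires full-time or temporary) → not eligible.
Pension Scheme — status contractor ✗ (requires full-time, seasonal, or temporary) → not eligible.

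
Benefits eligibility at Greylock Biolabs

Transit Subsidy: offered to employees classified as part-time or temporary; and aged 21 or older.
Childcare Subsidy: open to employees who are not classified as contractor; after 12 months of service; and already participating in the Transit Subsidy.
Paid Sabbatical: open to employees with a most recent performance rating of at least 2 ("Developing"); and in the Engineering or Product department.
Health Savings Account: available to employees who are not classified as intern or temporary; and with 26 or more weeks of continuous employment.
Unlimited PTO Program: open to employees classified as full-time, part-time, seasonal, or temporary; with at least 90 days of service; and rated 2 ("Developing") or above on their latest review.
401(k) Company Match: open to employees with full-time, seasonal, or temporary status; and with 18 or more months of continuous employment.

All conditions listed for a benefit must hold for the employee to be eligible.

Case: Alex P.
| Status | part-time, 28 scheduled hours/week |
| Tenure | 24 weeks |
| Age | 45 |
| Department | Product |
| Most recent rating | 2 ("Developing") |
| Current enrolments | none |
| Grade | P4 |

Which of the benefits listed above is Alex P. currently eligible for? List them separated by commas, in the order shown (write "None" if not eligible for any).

Transit Subsidy — status part-time ✓; age 45 ≥ 21 ✓ → eligible.
Childcare Subsidy — status part-time ✓ (not excluded); service 24 weeks < 12 months (≈360 days) ✗ → not eligible.
Paid Sabbatical — rating 2 ≥ 2 ✓; dept Product ✓ → eligible.
Health Savings Account — status part-time ✓ (not excluded); service 24 weeks < 26 weeks ✗ → not eligible.
Unlimited PTO Program — status part-time ✓; service 24 weeks ≥ 90 days ✓; rating 2 ≥ 2 ✓ → eligible.
401(k) Company Match — status part-time ✗ (requires full-time, seasonal, or temporary) → not eligible.

Transit Subsidy, Paid Sabbatical, Unlimited PTO Program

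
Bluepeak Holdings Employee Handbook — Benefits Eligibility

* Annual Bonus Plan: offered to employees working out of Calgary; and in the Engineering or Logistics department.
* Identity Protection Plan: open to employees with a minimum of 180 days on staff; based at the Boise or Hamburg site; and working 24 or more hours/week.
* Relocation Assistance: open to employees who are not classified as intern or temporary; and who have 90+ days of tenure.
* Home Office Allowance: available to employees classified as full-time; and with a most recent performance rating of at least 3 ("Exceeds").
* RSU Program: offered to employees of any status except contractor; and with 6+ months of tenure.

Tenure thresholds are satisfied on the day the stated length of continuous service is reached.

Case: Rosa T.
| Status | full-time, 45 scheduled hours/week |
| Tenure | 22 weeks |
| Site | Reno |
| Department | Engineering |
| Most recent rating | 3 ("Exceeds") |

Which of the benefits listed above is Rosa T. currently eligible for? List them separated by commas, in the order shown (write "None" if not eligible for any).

Annual Bonus Plan — site Reno ✗ (not Calgary) → not eligible.
Identity Protection Plan — service 22 weeks < 180 days ✗ → not eligible.
Relocation Assistance — status full-time ✓ (not excluded); service 22 weeks ≥ 90 days ✓ → eligible.
Home Office Allowance — status full-time ✓; rating 3 ≥ 3 ✓ → eligible.
RSU Program — status full-time ✓ (not excluded); service 22 weeks < 6 months (≈180 days) ✗ → not eligible.

Relocation Assistance, Home Office Allowance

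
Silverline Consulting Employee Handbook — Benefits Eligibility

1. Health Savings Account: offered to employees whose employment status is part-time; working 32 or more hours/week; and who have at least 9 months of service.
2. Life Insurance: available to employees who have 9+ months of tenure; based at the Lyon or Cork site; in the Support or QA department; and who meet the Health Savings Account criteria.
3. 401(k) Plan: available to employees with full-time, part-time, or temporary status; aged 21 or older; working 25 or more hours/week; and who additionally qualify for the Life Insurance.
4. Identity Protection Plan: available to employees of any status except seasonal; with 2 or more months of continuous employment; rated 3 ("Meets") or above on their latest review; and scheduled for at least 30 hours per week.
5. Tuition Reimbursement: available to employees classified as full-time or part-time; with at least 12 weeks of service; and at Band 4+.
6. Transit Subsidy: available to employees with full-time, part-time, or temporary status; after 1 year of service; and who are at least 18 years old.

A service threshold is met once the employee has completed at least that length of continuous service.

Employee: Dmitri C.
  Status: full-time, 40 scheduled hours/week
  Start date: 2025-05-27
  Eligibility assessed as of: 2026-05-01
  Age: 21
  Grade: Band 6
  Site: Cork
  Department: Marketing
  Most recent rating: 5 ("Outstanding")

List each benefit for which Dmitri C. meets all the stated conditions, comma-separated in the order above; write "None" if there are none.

Identity Protection Plan, Tuition Reimbursement

Service from 2025-05-27 to 2026-05-01: 339 days.
Health Savings Account — status full-time ✗ (requires part-time) → not eligible.
Life Insurance — service 339 days ≥ 9 months (≈270 days) ✓; site Cork ✓; dept Marketing ✗ → not eligible.
401(k) Plan — status full-time ✓; age 21 ≥ 21 ✓; 40 hrs/wk ≥ 25 ✓; not eligible for Life Insurance ✗ → not eligible.
Identity Protection Plan — status full-time ✓ (not excluded); service 339 days ≥ 2 months (≈60 days) ✓; rating 5 ≥ 3 ✓; 40 hrs/wk ≥ 30 ✓ → eligible.
Tuition Reimbursement — status full-time ✓; service 339 days ≥ 12 weeks (≈84 days) ✓; grade Band 6 ≥ Band 4 ✓ → eligible.
Transit Subsidy — status full-time ✓; service 339 days < 1 year (≈365 days) ✗ → not eligible.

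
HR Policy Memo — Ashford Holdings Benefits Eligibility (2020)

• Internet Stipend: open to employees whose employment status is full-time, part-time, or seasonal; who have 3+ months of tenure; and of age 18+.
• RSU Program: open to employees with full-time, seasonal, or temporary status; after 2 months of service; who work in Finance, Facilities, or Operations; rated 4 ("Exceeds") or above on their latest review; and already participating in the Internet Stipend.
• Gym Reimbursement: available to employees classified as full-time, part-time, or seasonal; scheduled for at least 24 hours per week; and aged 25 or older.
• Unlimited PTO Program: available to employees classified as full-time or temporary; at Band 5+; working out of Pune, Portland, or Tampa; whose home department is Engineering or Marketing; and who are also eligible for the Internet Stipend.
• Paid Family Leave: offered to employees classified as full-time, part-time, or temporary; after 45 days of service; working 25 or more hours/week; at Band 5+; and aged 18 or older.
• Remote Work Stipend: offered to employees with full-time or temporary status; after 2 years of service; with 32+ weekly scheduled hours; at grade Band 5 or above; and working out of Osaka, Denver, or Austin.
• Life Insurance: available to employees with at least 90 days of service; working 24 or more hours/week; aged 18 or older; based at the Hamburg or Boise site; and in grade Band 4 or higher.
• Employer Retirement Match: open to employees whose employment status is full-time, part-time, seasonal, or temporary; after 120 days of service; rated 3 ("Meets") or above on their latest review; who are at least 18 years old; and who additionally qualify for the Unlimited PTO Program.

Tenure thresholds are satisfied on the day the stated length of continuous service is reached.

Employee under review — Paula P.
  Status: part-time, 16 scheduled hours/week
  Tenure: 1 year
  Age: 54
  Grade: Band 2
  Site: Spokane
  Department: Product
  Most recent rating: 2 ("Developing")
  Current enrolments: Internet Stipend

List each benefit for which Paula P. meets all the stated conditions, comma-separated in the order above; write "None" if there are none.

Internet Stipend — status part-time ✓; service 1 year ≥ 3 months (≈90 days) ✓; age 54 ≥ 18 ✓ → eligible.
RSU Program — status part-time ✗ (requires full-time, seasonal, or temporary) → not eligible.
Gym Reimbursement — status part-time ✓; 16 hrs/wk < 24 ✗ → not eligible.
Unlimited PTO Program — status part-time ✗ (requires full-time or temporary) → not eligible.
Paid Family Leave — status part-time ✓; service 1 year ≥ 45 days ✓; 16 hrs/wk < 25 ✗ → not eligible.
Remote Work Stipend — status part-time ✗ (requires full-time or temporary) → not eligible.
Life Insurance — service 1 year ≥ 90 days ✓; 16 hrs/wk < 24 ✗ → not eligible.
Employer Retirement Match — status part-time ✓; service 1 year ≥ 120 days ✓; rating 2 < 3 ✗ → not eligible.

Internet Stipend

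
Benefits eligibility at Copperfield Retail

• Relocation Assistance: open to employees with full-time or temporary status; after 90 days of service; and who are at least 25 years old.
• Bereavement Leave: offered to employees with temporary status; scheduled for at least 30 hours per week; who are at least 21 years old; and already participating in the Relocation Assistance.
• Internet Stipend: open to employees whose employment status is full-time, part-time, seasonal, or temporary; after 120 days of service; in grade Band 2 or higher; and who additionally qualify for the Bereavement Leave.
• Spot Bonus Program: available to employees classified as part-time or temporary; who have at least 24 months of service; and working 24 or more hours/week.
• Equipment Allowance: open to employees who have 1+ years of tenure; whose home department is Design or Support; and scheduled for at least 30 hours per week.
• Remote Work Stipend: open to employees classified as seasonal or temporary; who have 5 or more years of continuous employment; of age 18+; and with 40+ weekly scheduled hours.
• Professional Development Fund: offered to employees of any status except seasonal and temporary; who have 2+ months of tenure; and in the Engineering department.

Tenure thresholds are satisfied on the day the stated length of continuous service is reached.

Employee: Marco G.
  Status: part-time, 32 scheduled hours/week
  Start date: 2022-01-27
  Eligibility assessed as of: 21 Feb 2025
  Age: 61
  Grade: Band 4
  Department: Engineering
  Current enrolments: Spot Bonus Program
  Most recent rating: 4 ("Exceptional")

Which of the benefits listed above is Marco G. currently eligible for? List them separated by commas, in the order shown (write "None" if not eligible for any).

Service from 2022-01-27 to 21 Feb 2025: 1121 days.
Relocation Assistance — status part-time ✗ (requires full-time or temporary) → not eligible.
Bereavement Leave — status part-time ✗ (requires temporary) → not eligible.
Internet Stipend — status part-time ✓; service 1121 days ≥ 120 days ✓; grade Band 4 ≥ Band 2 ✓; not eligible for Bereavement Leave ✗ → not eligible.
Spot Bonus Program — status part-time ✓; service 1121 days ≥ 24 months (≈720 days) ✓; 32 hrs/wk ≥ 24 ✓ → eligible.
Equipment Allowance — service 1121 days ≥ 1 year (≈365 days) ✓; dept Engineering ✗ → not eligible.
Remote Work Stipend — status part-time ✗ (requires seasonal or temporary) → not eligible.
Professional Development Fund — status part-time ✓ (not excluded); service 1121 days ≥ 2 months (≈60 days) ✓; dept Engineering ✓ → eligible.

Spot Bonus Program, Professional Development Fund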